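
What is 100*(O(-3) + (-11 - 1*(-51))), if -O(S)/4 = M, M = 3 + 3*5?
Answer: -3200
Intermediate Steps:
M = 18 (M = 3 + 15 = 18)
O(S) = -72 (O(S) = -4*18 = -72)
100*(O(-3) + (-11 - 1*(-51))) = 100*(-72 + (-11 - 1*(-51))) = 100*(-72 + (-11 + 51)) = 100*(-72 + 40) = 100*(-32) = -3200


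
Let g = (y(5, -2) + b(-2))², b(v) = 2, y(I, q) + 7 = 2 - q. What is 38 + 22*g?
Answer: 60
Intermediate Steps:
y(I, q) = -5 - q (y(I, q) = -7 + (2 - q) = -5 - q)
g = 1 (g = ((-5 - 1*(-2)) + 2)² = ((-5 + 2) + 2)² = (-3 + 2)² = (-1)² = 1)
38 + 22*g = 38 + 22*1 = 38 + 22 = 60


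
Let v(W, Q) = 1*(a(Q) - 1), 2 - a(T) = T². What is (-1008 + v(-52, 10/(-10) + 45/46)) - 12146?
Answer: -27831749/2116 ≈ -13153.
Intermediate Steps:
a(T) = 2 - T²
v(W, Q) = 1 - Q² (v(W, Q) = 1*((2 - Q²) - 1) = 1*(1 - Q²) = 1 - Q²)
(-1008 + v(-52, 10/(-10) + 45/46)) - 12146 = (-1008 + (1 - (10/(-10) + 45/46)²)) - 12146 = (-1008 + (1 - (10*(-⅒) + 45*(1/46))²)) - 12146 = (-1008 + (1 - (-1 + 45/46)²)) - 12146 = (-1008 + (1 - (-1/46)²)) - 12146 = (-1008 + (1 - 1*1/2116)) - 12146 = (-1008 + (1 - 1/2116)) - 12146 = (-1008 + 2115/2116) - 12146 = -2130813/2116 - 12146 = -27831749/2116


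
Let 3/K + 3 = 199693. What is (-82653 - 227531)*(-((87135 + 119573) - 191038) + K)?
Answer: 485304937126324/99845 ≈ 4.8606e+9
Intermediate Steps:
K = 3/199690 (K = 3/(-3 + 199693) = 3/199690 ≈ 1.5023e-5)
(-82653 - 227531)*(-((87135 + 119573) - 191038) + K) = (-82653 - 227531)*(-((87135 + 119573) - 191038) + 3/199690) = -310184*(-(206708 - 191038) + 3/199690) = -310184*(-1*15670 + 3/199690) = -310184*(-15670 + 3/199690) = -310184*(-3129142297/199690) = 485304937126324/99845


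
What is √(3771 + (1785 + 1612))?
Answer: 32*√7 ≈ 84.664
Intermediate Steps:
√(3771 + (1785 + 1612)) = √(3771 + 3397) = √7168 = 32*√7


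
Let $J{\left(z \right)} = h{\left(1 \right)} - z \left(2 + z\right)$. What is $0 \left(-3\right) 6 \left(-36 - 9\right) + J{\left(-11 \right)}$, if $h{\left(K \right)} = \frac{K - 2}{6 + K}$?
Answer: $- \frac{694}{7} \approx -99.143$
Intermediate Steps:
$h{\left(K \right)} = \frac{-2 + K}{6 + K}$
$J{\left(z \right)} = - \frac{1}{7} - z \left(2 + z\right)$ ($J{\left(z \right)} = \frac{-2 + 1}{6 + 1} - z \left(2 + z\right) = \frac{1}{7} \left(-1\right) - z \left(2 + z\right) = - \frac{1}{7} - z \left(2 + z\right)$)
$0 \left(-3\right) 6 \left(-36 - 9\right) + J{\left(-11 \right)} = 0 \left(-3\right) 6 \left(-36 - 9\right) - \frac{694}{7} = 0 \cdot 6 \left(-36 - 9\right) - \frac{694}{7} = 0 \left(-45\right) - \frac{694}{7} = 0 - \frac{694}{7} = - \frac{694}{7}$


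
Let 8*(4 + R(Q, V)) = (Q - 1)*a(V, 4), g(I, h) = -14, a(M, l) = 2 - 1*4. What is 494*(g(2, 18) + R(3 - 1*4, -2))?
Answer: -8645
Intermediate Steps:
a(M, l) = -2 (a(M, l) = 2 - 4 = -2)
R(Q, V) = -15/4 - Q/4 (R(Q, V) = -4 + ((Q - 1)*(-2))/8 = -4 + ((-1 + Q)*(-2))/8 = -4 + (2 - 2*Q)/8 = -4 + (¼ - Q/4) = -15/4 - Q/4)
494*(g(2, 18) + R(3 - 1*4, -2)) = 494*(-14 + (-15/4 - (3 - 1*4)/4)) = 494*(-14 + (-15/4 - (3 - 4)/4)) = 494*(-14 + (-15/4 - ¼*(-1))) = 494*(-14 + (-15/4 + ¼)) = 494*(-14 - 7/2) = 494*(-35/2) = -8645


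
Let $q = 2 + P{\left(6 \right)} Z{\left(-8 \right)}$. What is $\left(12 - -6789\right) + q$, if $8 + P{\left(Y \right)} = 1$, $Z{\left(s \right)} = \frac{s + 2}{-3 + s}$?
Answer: $\frac{74791}{11} \approx 6799.2$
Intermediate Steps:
$Z{\left(s \right)} = \frac{2 + s}{-3 + s}$
$P{\left(Y \right)} = -7$ ($P{\left(Y \right)} = -8 + 1 = -7$)
$q = - \frac{20}{11}$ ($q = 2 - 7 \frac{2 - 8}{-3 - 8} = 2 - 7 \frac{1}{-11} \left(-6\right) = 2 - 7 \left(\left(- \frac{1}{11}\right) \left(-6\right)\right) = 2 - \frac{42}{11} = - \frac{20}{11} \approx -1.8182$)
$\left(12 - -6789\right) + q = \left(12 - -6789\right) - \frac{20}{11} = \left(12 + 6789\right) - \frac{20}{11} = 6801 - \frac{20}{11} = \frac{74791}{11}$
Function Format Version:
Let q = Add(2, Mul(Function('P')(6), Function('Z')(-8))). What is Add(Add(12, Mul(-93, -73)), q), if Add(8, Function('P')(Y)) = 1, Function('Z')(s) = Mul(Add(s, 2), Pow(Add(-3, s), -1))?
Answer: Rational(74791, 11) ≈ 6799.2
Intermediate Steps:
Function('Z')(s) = Mul(Pow(Add(-3, s), -1), Add(2, s)) (Function('Z')(s) = Mul(Add(2, s), Pow(Add(-3, s), -1)) = Mul(Pow(Add(-3, s), -1), Add(2, s)))
Function('P')(Y) = -7 (Function('P')(Y) = Add(-8, 1) = -7)
q = Rational(-20, 11) (q = Add(2, Mul(-7, Mul(Pow(Add(-3, -8), -1), Add(2, -8)))) = Add(2, Mul(-7, Mul(Pow(-11, -1), -6))) = Add(2, Mul(-7, Mul(Rational(-1, 11), -6))) = Add(2, Mul(-7, Rational(6, 11))) = Add(2, Rational(-42, 11)) = Rational(-20, 11) ≈ -1.8182)
Add(Add(12, Mul(-93, -73)), q) = Add(Add(12, Mul(-93, -73)), Rational(-20, 11)) = Add(Add(12, 6789), Rational(-20, 11)) = Add(6801, Rational(-20, 11)) = Rational(74791, 11)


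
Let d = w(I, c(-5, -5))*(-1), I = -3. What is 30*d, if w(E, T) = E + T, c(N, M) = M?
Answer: 240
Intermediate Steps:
d = 8 (d = (-3 - 5)*(-1) = -8*(-1) = 8)
30*d = 30*8 = 240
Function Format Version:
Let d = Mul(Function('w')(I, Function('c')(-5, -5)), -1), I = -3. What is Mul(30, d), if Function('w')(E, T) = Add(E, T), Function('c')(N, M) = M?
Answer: 240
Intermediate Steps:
d = 8 (d = Mul(Add(-3, -5), -1) = Mul(-8, -1) = 8)
Mul(30, d) = Mul(30, 8) = 240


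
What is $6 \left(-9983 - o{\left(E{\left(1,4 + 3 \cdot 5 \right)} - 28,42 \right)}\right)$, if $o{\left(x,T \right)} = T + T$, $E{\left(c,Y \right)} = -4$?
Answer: $-60402$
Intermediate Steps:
$o{\left(x,T \right)} = 2 T$
$6 \left(-9983 - o{\left(E{\left(1,4 + 3 \cdot 5 \right)} - 28,42 \right)}\right) = 6 \left(-9983 - 2 \cdot 42\right) = 6 \left(-9983 - 84\right) = 6 \left(-10067\right) = -60402$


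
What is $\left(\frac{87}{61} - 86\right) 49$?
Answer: $- \frac{252791}{61} \approx -4144.1$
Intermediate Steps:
$\left(\frac{87}{61} - 86\right) 49 = \left(- \frac{5159}{61}\right) 49 = - \frac{252791}{61}$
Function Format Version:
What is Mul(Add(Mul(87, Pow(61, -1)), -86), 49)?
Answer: Rational(-252791, 61) ≈ -4144.1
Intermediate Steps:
Mul(Add(Mul(87, Pow(61, -1)), -86), 49) = Mul(Add(Mul(87, Rational(1, 61)), -86), 49) = Mul(Add(Rational(87, 61), -86), 49) = Mul(Rational(-5159, 61), 49) = Rational(-252791, 61)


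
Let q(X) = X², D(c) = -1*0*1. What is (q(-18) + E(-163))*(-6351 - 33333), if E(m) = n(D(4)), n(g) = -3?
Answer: -12738564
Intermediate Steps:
D(c) = 0 (D(c) = 0*1 = 0)
E(m) = -3
(q(-18) + E(-163))*(-6351 - 33333) = ((-18)² - 3)*(-6351 - 33333) = (324 - 3)*(-39684) = 321*(-39684) = -12738564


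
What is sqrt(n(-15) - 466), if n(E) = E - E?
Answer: I*sqrt(466) ≈ 21.587*I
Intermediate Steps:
n(E) = 0
sqrt(n(-15) - 466) = sqrt(0 - 466) = sqrt(-466) = I*sqrt(466)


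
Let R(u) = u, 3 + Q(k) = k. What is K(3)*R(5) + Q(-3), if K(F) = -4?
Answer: -26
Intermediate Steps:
Q(k) = -3 + k
K(3)*R(5) + Q(-3) = -4*5 + (-3 - 3) = -20 - 6 = -26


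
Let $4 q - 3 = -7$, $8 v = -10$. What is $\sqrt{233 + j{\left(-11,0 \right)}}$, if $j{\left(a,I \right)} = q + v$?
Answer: $\frac{\sqrt{923}}{2} \approx 15.19$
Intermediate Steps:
$v = - \frac{5}{4}$ ($v = \frac{1}{8} \left(-10\right) = - \frac{5}{4} \approx -1.25$)
$q = -1$ ($q = \frac{3}{4} + \frac{1}{4} \left(-7\right) = \frac{3}{4} - \frac{7}{4} = -1$)
$j{\left(a,I \right)} = - \frac{9}{4}$ ($j{\left(a,I \right)} = -1 - \frac{5}{4} = - \frac{9}{4}$)
$\sqrt{233 + j{\left(-11,0 \right)}} = \sqrt{233 - \frac{9}{4}} = \sqrt{\frac{923}{4}} = \frac{\sqrt{923}}{2}$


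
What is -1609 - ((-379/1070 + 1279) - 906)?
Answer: -2120361/1070 ≈ -1981.6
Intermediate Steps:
-1609 - ((-379/1070 + 1279) - 906) = -1609 - (1368151/1070 - 906) = -1609 - 1*398731/1070 = -1609 - 398731/1070 = -2120361/1070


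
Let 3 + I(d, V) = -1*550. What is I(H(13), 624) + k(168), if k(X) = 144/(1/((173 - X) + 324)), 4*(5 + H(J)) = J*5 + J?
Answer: 46823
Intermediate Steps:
H(J) = -5 + 3*J/2 (H(J) = -5 + (J*5 + J)/4 = -5 + (5*J + J)/4 = -5 + (6*J)/4 = -5 + 3*J/2)
I(d, V) = -553 (I(d, V) = -3 - 1*550 = -3 - 550 = -553)
k(X) = 71568 - 144*X (k(X) = 144/(1/(497 - X)) = 144*(497 - X) = 71568 - 144*X)
I(H(13), 624) + k(168) = -553 + (71568 - 144*168) = -553 + (71568 - 24192) = -553 + 47376 = 46823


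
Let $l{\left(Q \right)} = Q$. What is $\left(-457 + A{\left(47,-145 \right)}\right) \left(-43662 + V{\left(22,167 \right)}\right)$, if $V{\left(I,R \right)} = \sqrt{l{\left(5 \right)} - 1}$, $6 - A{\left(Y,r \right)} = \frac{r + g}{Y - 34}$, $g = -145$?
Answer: $\frac{243317180}{13} \approx 1.8717 \cdot 10^{7}$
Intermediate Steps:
$A{\left(Y,r \right)} = 6 - \frac{-145 + r}{-34 + Y}$ ($A{\left(Y,r \right)} = 6 - \frac{r - 145}{Y - 34} = 6 - \frac{-145 + r}{-34 + Y}$)
$V{\left(I,R \right)} = 2$ ($V{\left(I,R \right)} = \sqrt{5 - 1} = \sqrt{4} = 2$)
$\left(-457 + A{\left(47,-145 \right)}\right) \left(-43662 + V{\left(22,167 \right)}\right) = \left(-457 + \frac{-59 - -145 + 6 \cdot 47}{-34 + 47}\right) \left(-43662 + 2\right) = \left(-457 + \frac{-59 + 145 + 282}{13}\right) \left(-43660\right) = \left(-457 + \frac{1}{13} \cdot 368\right) \left(-43660\right) = \left(-457 + \frac{368}{13}\right) \left(-43660\right) = \left(- \frac{5573}{13}\right) \left(-43660\right) = \frac{243317180}{13}$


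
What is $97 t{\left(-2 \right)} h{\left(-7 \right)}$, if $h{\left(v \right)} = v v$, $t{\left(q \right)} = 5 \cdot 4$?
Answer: $95060$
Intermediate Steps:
$t{\left(q \right)} = 20$
$h{\left(v \right)} = v^{2}$
$97 t{\left(-2 \right)} h{\left(-7 \right)} = 97 \cdot 20 \left(-7\right)^{2} = 1940 \cdot 49 = 95060$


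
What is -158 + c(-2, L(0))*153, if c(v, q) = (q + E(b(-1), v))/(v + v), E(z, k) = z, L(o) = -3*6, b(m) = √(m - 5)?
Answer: 1061/2 - 153*I*√6/4 ≈ 530.5 - 93.693*I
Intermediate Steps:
b(m) = √(-5 + m)
L(o) = -18
c(v, q) = (q + I*√6)/(2*v) (c(v, q) = (q + √(-5 - 1))/(v + v) = (q + √(-6))/((2*v)) = (q + I*√6)*(1/(2*v)) = (q + I*√6)/(2*v))
-158 + c(-2, L(0))*153 = -158 + ((½)*(-18 + I*√6)/(-2))*153 = -158 + ((½)*(-½)*(-18 + I*√6))*153 = -158 + (9/2 - I*√6/4)*153 = -158 + (1377/2 - 153*I*√6/4) = 1061/2 - 153*I*√6/4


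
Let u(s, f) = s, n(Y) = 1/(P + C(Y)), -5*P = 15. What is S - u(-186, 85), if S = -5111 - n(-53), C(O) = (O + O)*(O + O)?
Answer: -55322526/11233 ≈ -4925.0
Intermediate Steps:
P = -3 (P = -⅕*15 = -3)
C(O) = 4*O² (C(O) = (2*O)*(2*O) = 4*O²)
n(Y) = 1/(-3 + 4*Y²)
S = -57411864/11233 (S = -5111 - 1/(-3 + 4*(-53)²) = -5111 - 1/(-3 + 4*2809) = -5111 - 1/(-3 + 11236) = -5111 - 1/11233 = -57411864/11233 ≈ -5111.0)
S - u(-186, 85) = -57411864/11233 - 1*(-186) = -57411864/11233 + 186 = -55322526/11233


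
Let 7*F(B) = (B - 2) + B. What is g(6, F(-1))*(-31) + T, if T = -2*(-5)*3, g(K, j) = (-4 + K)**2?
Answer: -94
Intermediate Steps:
F(B) = -2/7 + 2*B/7 (F(B) = ((B - 2) + B)/7 = ((-2 + B) + B)/7 = (-2 + 2*B)/7 = -2/7 + 2*B/7)
T = 30 (T = 10*3 = 30)
g(6, F(-1))*(-31) + T = (-4 + 6)**2*(-31) + 30 = 2**2*(-31) + 30 = 4*(-31) + 30 = -124 + 30 = -94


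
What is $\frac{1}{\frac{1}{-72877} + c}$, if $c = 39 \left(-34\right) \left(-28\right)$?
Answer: $\frac{72877}{2705777255} \approx 2.6934 \cdot 10^{-5}$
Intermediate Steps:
$c = 37128$ ($c = \left(-1326\right) \left(-28\right) = 37128$)
$\frac{1}{\frac{1}{-72877} + c} = \frac{1}{\frac{1}{-72877} + 37128} = \frac{1}{- \frac{1}{72877} + 37128} = \frac{1}{\frac{2705777255}{72877}} = \frac{72877}{2705777255}$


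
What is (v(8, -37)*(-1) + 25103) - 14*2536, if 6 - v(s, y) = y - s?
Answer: -10452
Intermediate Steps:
v(s, y) = 6 + s - y (v(s, y) = 6 - (y - s) = 6 + (s - y) = 6 + s - y)
(v(8, -37)*(-1) + 25103) - 14*2536 = ((6 + 8 - 1*(-37))*(-1) + 25103) - 14*2536 = ((6 + 8 + 37)*(-1) + 25103) - 1*35504 = (51*(-1) + 25103) - 35504 = (-51 + 25103) - 35504 = 25052 - 35504 = -10452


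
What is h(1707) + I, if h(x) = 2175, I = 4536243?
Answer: 4538418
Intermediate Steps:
h(1707) + I = 2175 + 4536243 = 4538418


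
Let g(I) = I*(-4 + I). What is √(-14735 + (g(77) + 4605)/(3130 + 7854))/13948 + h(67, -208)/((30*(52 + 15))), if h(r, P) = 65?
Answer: 13/402 + I*√111102483111/38301208 ≈ 0.032338 + 0.0087026*I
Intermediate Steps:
√(-14735 + (g(77) + 4605)/(3130 + 7854))/13948 + h(67, -208)/((30*(52 + 15))) = √(-14735 + (77*(-4 + 77) + 4605)/(3130 + 7854))/13948 + 65/((30*(52 + 15))) = √(-14735 + (77*73 + 4605)/10984)*(1/13948) + 65/((30*67)) = √(-14735 + (5621 + 4605)*(1/10984))*(1/13948) + 65/2010 = √(-14735 + 10226*(1/10984))*(1/13948) + 65*(1/2010) = √(-14735 + 5113/5492)*(1/13948) + 13/402 = √(-80919507/5492)*(1/13948) + 13/402 = (I*√111102483111/2746)*(1/13948) + 13/402 = I*√111102483111/38301208 + 13/402 = 13/402 + I*√111102483111/38301208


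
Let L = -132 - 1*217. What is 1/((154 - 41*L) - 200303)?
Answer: -1/185840 ≈ -5.3810e-6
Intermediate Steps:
L = -349 (L = -132 - 217 = -349)
1/((154 - 41*L) - 200303) = 1/((154 - 41*(-349)) - 200303) = 1/((154 + 14309) - 200303) = 1/(14463 - 200303) = 1/(-185840) = -1/185840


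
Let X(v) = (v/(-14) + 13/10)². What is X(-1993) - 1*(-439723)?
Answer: 563941459/1225 ≈ 4.6036e+5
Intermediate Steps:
X(v) = (13/10 - v/14)² (X(v) = (v*(-1/14) + 13*(⅒))² = (-v/14 + 13/10)² = (13/10 - v/14)²)
X(-1993) - 1*(-439723) = (-91 + 5*(-1993))²/4900 - 1*(-439723) = (-91 - 9965)²/4900 + 439723 = (1/4900)*(-10056)² + 439723 = (1/4900)*101123136 + 439723 = 25280784/1225 + 439723 = 563941459/1225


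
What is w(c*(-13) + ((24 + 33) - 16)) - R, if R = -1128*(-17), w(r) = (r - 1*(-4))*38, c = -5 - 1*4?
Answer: -13020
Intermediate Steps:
c = -9 (c = -5 - 4 = -9)
w(r) = 152 + 38*r (w(r) = (r + 4)*38 = (4 + r)*38 = 152 + 38*r)
R = 19176
w(c*(-13) + ((24 + 33) - 16)) - R = (152 + 38*(-9*(-13) + ((24 + 33) - 16))) - 1*19176 = (152 + 38*(117 + (57 - 16))) - 19176 = (152 + 38*(117 + 41)) - 19176 = (152 + 38*158) - 19176 = (152 + 6004) - 19176 = 6156 - 19176 = -13020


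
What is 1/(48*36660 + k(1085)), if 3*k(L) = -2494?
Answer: 3/5276546 ≈ 5.6855e-7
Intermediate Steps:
k(L) = -2494/3 (k(L) = (1/3)*(-2494) = -2494/3)
1/(48*36660 + k(1085)) = 1/(48*36660 - 2494/3) = 1/(1759680 - 2494/3) = 1/(5276546/3) = 3/5276546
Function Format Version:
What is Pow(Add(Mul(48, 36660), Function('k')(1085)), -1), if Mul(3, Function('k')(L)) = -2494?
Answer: Rational(3, 5276546) ≈ 5.6855e-7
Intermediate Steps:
Function('k')(L) = Rational(-2494, 3) (Function('k')(L) = Mul(Rational(1, 3), -2494) = Rational(-2494, 3))
Pow(Add(Mul(48, 36660), Function('k')(1085)), -1) = Pow(Add(Mul(48, 36660), Rational(-2494, 3)), -1) = Pow(Add(1759680, Rational(-2494, 3)), -1) = Pow(Rational(5276546, 3), -1) = Rational(3, 5276546)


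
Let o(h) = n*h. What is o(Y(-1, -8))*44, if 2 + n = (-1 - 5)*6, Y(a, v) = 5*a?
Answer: 8360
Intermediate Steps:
n = -38 (n = -2 + (-1 - 5)*6 = -2 - 6*6 = -2 - 36 = -38)
o(h) = -38*h
o(Y(-1, -8))*44 = -190*(-1)*44 = -38*(-5)*44 = 190*44 = 8360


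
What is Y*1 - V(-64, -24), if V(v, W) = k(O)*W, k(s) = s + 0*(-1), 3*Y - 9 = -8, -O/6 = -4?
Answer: 1729/3 ≈ 576.33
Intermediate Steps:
O = 24 (O = -6*(-4) = 24)
Y = ⅓ (Y = 3 + (⅓)*(-8) = 3 - 8/3 = ⅓ ≈ 0.33333)
k(s) = s (k(s) = s + 0 = s)
V(v, W) = 24*W
Y*1 - V(-64, -24) = (⅓)*1 - 24*(-24) = ⅓ - 1*(-576) = ⅓ + 576 = 1729/3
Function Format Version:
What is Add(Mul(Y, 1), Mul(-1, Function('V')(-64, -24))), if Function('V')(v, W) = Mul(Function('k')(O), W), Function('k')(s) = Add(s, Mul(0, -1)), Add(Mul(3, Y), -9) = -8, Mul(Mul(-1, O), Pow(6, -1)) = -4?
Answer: Rational(1729, 3) ≈ 576.33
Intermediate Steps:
O = 24 (O = Mul(-6, -4) = 24)
Y = Rational(1, 3) (Y = Add(3, Mul(Rational(1, 3), -8)) = Add(3, Rational(-8, 3)) = Rational(1, 3) ≈ 0.33333)
Function('k')(s) = s (Function('k')(s) = Add(s, 0) = s)
Function('V')(v, W) = Mul(24, W)
Add(Mul(Y, 1), Mul(-1, Function('V')(-64, -24))) = Add(Mul(Rational(1, 3), 1), Mul(-1, Mul(24, -24))) = Add(Rational(1, 3), Mul(-1, -576)) = Add(Rational(1, 3), 576) = Rational(1729, 3)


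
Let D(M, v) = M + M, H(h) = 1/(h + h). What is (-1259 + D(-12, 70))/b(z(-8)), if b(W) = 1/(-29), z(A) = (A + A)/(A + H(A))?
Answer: 37207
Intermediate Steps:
H(h) = 1/(2*h)
D(M, v) = 2*M
z(A) = 2*A/(A + 1/(2*A)) (z(A) = (A + A)/(A + 1/(2*A)) = (2*A)/(A + 1/(2*A)) = 2*A/(A + 1/(2*A)))
b(W) = -1/29
(-1259 + D(-12, 70))/b(z(-8)) = (-1259 + 2*(-12))/(-1/29) = (-1259 - 24)*(-29) = -1283*(-29) = 37207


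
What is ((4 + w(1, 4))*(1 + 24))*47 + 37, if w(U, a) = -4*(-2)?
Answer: 14137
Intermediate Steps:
w(U, a) = 8
((4 + w(1, 4))*(1 + 24))*47 + 37 = ((4 + 8)*(1 + 24))*47 + 37 = (12*25)*47 + 37 = 300*47 + 37 = 14100 + 37 = 14137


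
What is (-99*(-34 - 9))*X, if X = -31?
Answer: -131967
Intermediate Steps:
(-99*(-34 - 9))*X = -99*(-34 - 9)*(-31) = -99*(-43)*(-31) = 4257*(-31) = -131967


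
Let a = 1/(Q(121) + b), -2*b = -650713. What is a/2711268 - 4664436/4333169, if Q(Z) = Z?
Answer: -4116162942042231751/3823834148313959430 ≈ -1.0764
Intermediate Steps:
b = 650713/2 (b = -1/2*(-650713) = 650713/2 ≈ 3.2536e+5)
a = 2/650955 (a = 1/(121 + 650713/2) = 1/(650955/2) = 2/650955 ≈ 3.0724e-6)
a/2711268 - 4664436/4333169 = (2/650955)/2711268 - 4664436/4333169 = (2/650955)*(1/2711268) - 4664436*1/4333169 = 1/882456730470 - 4664436/4333169 = -4116162942042231751/3823834148313959430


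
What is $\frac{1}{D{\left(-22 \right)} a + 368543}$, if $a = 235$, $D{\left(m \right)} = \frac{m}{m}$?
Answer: $\frac{1}{368778} \approx 2.7117 \cdot 10^{-6}$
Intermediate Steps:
$D{\left(m \right)} = 1$
$\frac{1}{D{\left(-22 \right)} a + 368543} = \frac{1}{1 \cdot 235 + 368543} = \frac{1}{235 + 368543} = \frac{1}{368778}$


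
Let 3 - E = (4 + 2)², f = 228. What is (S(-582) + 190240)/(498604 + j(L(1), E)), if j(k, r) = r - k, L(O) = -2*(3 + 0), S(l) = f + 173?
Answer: 190641/498577 ≈ 0.38237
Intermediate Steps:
S(l) = 401 (S(l) = 228 + 173 = 401)
L(O) = -6 (L(O) = -2*3 = -6)
E = -33 (E = 3 - (4 + 2)² = 3 - 1*6² = 3 - 1*36 = 3 - 36 = -33)
(S(-582) + 190240)/(498604 + j(L(1), E)) = (401 + 190240)/(498604 + (-33 - 1*(-6))) = 190641/(498604 + (-33 + 6)) = 190641/(498604 - 27) = 190641/498577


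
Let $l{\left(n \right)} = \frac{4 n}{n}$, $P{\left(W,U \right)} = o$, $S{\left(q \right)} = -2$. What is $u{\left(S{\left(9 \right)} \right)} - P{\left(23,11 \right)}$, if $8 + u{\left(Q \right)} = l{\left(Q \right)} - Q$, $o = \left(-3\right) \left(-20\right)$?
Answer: $-62$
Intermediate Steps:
$o = 60$
$P{\left(W,U \right)} = 60$
$l{\left(n \right)} = 4$
$u{\left(Q \right)} = -4 - Q$ ($u{\left(Q \right)} = -8 - \left(-4 + Q\right) = -4 - Q$)
$u{\left(S{\left(9 \right)} \right)} - P{\left(23,11 \right)} = \left(-4 - -2\right) - 60 = \left(-4 + 2\right) - 60 = -2 - 60 = -62$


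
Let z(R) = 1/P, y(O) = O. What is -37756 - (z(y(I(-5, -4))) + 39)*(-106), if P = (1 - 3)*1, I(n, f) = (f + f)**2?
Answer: -33675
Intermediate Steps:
I(n, f) = 4*f**2 (I(n, f) = (2*f)**2 = 4*f**2)
P = -2 (P = -2*1 = -2)
z(R) = -1/2 (z(R) = 1/(-2) = -1/2)
-37756 - (z(y(I(-5, -4))) + 39)*(-106) = -37756 - (-1/2 + 39)*(-106) = -37756 - 77*(-106)/2 = -37756 - 1*(-4081) = -37756 + 4081 = -33675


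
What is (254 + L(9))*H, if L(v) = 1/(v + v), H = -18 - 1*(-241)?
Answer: 1019779/18 ≈ 56654.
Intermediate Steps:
H = 223 (H = -18 + 241 = 223)
L(v) = 1/(2*v)
(254 + L(9))*H = (254 + (½)/9)*223 = (254 + (½)*(⅑))*223 = (254 + 1/18)*223 = (4573/18)*223 = 1019779/18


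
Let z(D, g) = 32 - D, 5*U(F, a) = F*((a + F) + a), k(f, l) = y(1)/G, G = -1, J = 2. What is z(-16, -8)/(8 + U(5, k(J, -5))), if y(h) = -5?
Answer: 48/23 ≈ 2.0870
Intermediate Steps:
k(f, l) = 5 (k(f, l) = -5/(-1) = -5*(-1) = 5)
U(F, a) = F*(F + 2*a)/5 (U(F, a) = (F*((a + F) + a))/5 = (F*((F + a) + a))/5 = (F*(F + 2*a))/5 = F*(F + 2*a)/5)
z(-16, -8)/(8 + U(5, k(J, -5))) = (32 - 1*(-16))/(8 + (1/5)*5*(5 + 2*5)) = (32 + 16)/(8 + (1/5)*5*(5 + 10)) = 48/(8 + (1/5)*5*15) = 48/(8 + 15) = 48/23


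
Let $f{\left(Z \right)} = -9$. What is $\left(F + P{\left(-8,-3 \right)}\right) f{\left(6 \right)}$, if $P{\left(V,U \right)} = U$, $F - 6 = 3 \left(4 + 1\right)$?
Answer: $-162$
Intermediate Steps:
$F = 21$ ($F = 6 + 3 \left(4 + 1\right) = 6 + 3 \cdot 5 = 6 + 15 = 21$)
$\left(F + P{\left(-8,-3 \right)}\right) f{\left(6 \right)} = \left(21 - 3\right) \left(-9\right) = 18 \left(-9\right) = -162$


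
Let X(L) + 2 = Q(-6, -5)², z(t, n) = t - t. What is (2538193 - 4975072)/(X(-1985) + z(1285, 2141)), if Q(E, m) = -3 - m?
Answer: -2436879/2 ≈ -1.2184e+6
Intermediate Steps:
z(t, n) = 0
X(L) = 2 (X(L) = -2 + (-3 - 1*(-5))² = -2 + (-3 + 5)² = -2 + 2² = -2 + 4 = 2)
(2538193 - 4975072)/(X(-1985) + z(1285, 2141)) = (2538193 - 4975072)/(2 + 0) = -2436879/2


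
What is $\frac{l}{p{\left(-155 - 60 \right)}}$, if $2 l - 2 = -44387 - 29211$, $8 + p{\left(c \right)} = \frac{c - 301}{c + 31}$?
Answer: $\frac{1692708}{239} \approx 7082.5$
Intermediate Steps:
$p{\left(c \right)} = -8 + \frac{-301 + c}{31 + c}$ ($p{\left(c \right)} = -8 + \frac{c - 301}{c + 31} = -8 + \frac{-301 + c}{31 + c}$)
$l = -36798$ ($l = 1 + \frac{-44387 - 29211}{2} = 1 + \frac{1}{2} \left(-73598\right) = 1 - 36799 = -36798$)
$\frac{l}{p{\left(-155 - 60 \right)}} = - \frac{36798}{\frac{1}{31 - 215} \left(-549 - 7 \left(-155 - 60\right)\right)} = - \frac{36798}{\frac{1}{31 - 215} \left(-549 - -1505\right)} = - \frac{36798}{\frac{1}{-184} \left(-549 + 1505\right)} = - \frac{36798}{\left(- \frac{1}{184}\right) 956} = - \frac{36798}{- \frac{239}{46}} = \left(-36798\right) \left(- \frac{46}{239}\right) = \frac{1692708}{239}$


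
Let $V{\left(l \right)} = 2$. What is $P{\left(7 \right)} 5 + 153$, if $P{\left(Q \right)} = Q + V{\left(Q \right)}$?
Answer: $198$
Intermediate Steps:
$P{\left(Q \right)} = 2 + Q$ ($P{\left(Q \right)} = Q + 2 = 2 + Q$)
$P{\left(7 \right)} 5 + 153 = \left(2 + 7\right) 5 + 153 = 9 \cdot 5 + 153 = 45 + 153 = 198$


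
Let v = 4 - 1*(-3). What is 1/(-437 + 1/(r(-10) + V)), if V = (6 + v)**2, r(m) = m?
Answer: -159/69482 ≈ -0.0022884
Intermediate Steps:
v = 7 (v = 4 + 3 = 7)
V = 169 (V = (6 + 7)**2 = 13**2 = 169)
1/(-437 + 1/(r(-10) + V)) = 1/(-437 + 1/(-10 + 169)) = 1/(-437 + 1/159) = 1/(-69482/159) = -159/69482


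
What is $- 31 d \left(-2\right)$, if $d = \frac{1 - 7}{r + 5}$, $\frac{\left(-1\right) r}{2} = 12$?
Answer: $\frac{372}{19} \approx 19.579$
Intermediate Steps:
$r = -24$ ($r = \left(-2\right) 12 = -24$)
$d = \frac{6}{19}$ ($d = \frac{1 - 7}{-24 + 5} = - \frac{6}{-19} = \left(-6\right) \left(- \frac{1}{19}\right) = \frac{6}{19} \approx 0.31579$)
$- 31 d \left(-2\right) = \left(-31\right) \frac{6}{19} \left(-2\right) = \left(- \frac{186}{19}\right) \left(-2\right) = \frac{372}{19}$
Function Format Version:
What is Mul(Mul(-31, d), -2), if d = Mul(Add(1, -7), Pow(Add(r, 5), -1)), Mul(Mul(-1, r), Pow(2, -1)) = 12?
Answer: Rational(372, 19) ≈ 19.579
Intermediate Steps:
r = -24 (r = Mul(-2, 12) = -24)
d = Rational(6, 19) (d = Mul(Add(1, -7), Pow(Add(-24, 5), -1)) = Mul(-6, Pow(-19, -1)) = Mul(-6, Rational(-1, 19)) = Rational(6, 19) ≈ 0.31579)
Mul(Mul(-31, d), -2) = Mul(Mul(-31, Rational(6, 19)), -2) = Mul(Rational(-186, 19), -2) = Rational(372, 19)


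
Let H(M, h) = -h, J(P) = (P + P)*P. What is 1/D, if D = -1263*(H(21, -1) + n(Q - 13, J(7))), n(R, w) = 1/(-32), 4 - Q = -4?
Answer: -32/39153 ≈ -0.00081731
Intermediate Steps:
Q = 8 (Q = 4 - 1*(-4) = 4 + 4 = 8)
J(P) = 2*P**2 (J(P) = (2*P)*P = 2*P**2)
n(R, w) = -1/32
D = -39153/32 (D = -1263*(-1*(-1) - 1/32) = -1263*(1 - 1/32) = -1263*31/32 = -39153/32 ≈ -1223.5)
1/D = 1/(-39153/32) = -32/39153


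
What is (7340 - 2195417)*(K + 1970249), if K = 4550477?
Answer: -14267850583902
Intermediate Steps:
(7340 - 2195417)*(K + 1970249) = (7340 - 2195417)*(4550477 + 1970249) = -2188077*6520726 = -14267850583902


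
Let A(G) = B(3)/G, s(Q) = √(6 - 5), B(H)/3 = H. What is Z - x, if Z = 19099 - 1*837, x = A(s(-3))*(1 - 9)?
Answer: 18334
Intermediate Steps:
B(H) = 3*H
s(Q) = 1 (s(Q) = √1 = 1)
A(G) = 9/G (A(G) = (3*3)/G = 9/G)
x = -72 (x = (9/1)*(1 - 9) = (9*1)*(-8) = 9*(-8) = -72)
Z = 18262 (Z = 19099 - 837 = 18262)
Z - x = 18262 - 1*(-72) = 18262 + 72 = 18334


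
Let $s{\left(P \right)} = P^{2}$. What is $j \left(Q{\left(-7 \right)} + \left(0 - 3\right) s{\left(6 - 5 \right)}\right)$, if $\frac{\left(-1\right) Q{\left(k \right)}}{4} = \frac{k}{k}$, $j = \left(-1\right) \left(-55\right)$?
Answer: $-385$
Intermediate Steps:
$j = 55$
$Q{\left(k \right)} = -4$ ($Q{\left(k \right)} = - 4 \frac{k}{k} = \left(-4\right) 1 = -4$)
$j \left(Q{\left(-7 \right)} + \left(0 - 3\right) s{\left(6 - 5 \right)}\right) = 55 \left(-4 + \left(0 - 3\right) \left(6 - 5\right)^{2}\right) = 55 \left(-4 - 3 \left(6 - 5\right)^{2}\right) = 55 \left(-4 - 3 \cdot 1^{2}\right) = 55 \left(-4 - 3\right) = 55 \left(-7\right) = -385$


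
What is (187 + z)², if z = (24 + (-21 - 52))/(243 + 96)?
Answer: 4012462336/114921 ≈ 34915.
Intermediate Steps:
z = -49/339 (z = (24 - 73)/339 = -49*1/339 = -49/339 ≈ -0.14454)
(187 + z)² = (187 - 49/339)² = (63344/339)² = 4012462336/114921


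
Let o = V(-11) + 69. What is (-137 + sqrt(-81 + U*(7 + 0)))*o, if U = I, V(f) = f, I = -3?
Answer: -7946 + 58*I*sqrt(102) ≈ -7946.0 + 585.77*I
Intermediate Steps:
U = -3
o = 58 (o = -11 + 69 = 58)
(-137 + sqrt(-81 + U*(7 + 0)))*o = (-137 + sqrt(-81 - 3*(7 + 0)))*58 = (-137 + sqrt(-81 - 3*7))*58 = (-137 + sqrt(-81 - 21))*58 = (-137 + sqrt(-102))*58 = (-137 + I*sqrt(102))*58 = -7946 + 58*I*sqrt(102)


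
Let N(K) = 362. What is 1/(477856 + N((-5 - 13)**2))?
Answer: 1/478218 ≈ 2.0911e-6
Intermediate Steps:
1/(477856 + N((-5 - 13)**2)) = 1/(477856 + 362) = 1/478218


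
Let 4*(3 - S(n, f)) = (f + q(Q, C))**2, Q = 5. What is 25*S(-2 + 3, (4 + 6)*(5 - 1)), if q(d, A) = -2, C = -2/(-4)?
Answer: -8950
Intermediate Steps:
C = 1/2 (C = -2*(-1/4) = 1/2 ≈ 0.50000)
S(n, f) = 3 - (-2 + f)**2/4 (S(n, f) = 3 - (f - 2)**2/4 = 3 - (-2 + f)**2/4)
25*S(-2 + 3, (4 + 6)*(5 - 1)) = 25*(3 - (-2 + (4 + 6)*(5 - 1))**2/4) = 25*(3 - (-2 + 10*4)**2/4) = 25*(3 - (-2 + 40)**2/4) = 25*(3 - 1/4*38**2) = 25*(3 - 1/4*1444) = 25*(3 - 361) = 25*(-358) = -8950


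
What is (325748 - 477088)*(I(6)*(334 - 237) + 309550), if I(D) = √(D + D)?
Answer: -46847297000 - 29359960*√3 ≈ -4.6898e+10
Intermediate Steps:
I(D) = √2*√D (I(D) = √(2*D) = √2*√D)
(325748 - 477088)*(I(6)*(334 - 237) + 309550) = (325748 - 477088)*((√2*√6)*(334 - 237) + 309550) = -151340*((2*√3)*97 + 309550) = -151340*(194*√3 + 309550) = -151340*(309550 + 194*√3) = -46847297000 - 29359960*√3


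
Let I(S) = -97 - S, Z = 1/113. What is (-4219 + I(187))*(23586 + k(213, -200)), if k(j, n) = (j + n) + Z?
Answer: -12008096064/113 ≈ -1.0627e+8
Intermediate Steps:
Z = 1/113 ≈ 0.0088496
k(j, n) = 1/113 + j + n (k(j, n) = (j + n) + 1/113 = 1/113 + j + n)
(-4219 + I(187))*(23586 + k(213, -200)) = (-4219 + (-97 - 1*187))*(23586 + (1/113 + 213 - 200)) = (-4219 + (-97 - 187))*(23586 + 1470/113) = (-4219 - 284)*(2666688/113) = -4503*2666688/113 = -12008096064/113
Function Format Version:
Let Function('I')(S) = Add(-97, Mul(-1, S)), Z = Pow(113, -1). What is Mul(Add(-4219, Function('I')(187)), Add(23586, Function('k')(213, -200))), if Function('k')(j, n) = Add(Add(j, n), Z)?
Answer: Rational(-12008096064, 113) ≈ -1.0627e+8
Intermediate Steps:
Z = Rational(1, 113) ≈ 0.0088496
Function('k')(j, n) = Add(Rational(1, 113), j, n) (Function('k')(j, n) = Add(Add(j, n), Rational(1, 113)) = Add(Rational(1, 113), j, n))
Mul(Add(-4219, Function('I')(187)), Add(23586, Function('k')(213, -200))) = Mul(Add(-4219, Add(-97, Mul(-1, 187))), Add(23586, Add(Rational(1, 113), 213, -200))) = Mul(Add(-4219, Add(-97, -187)), Add(23586, Rational(1470, 113))) = Mul(Add(-4219, -284), Rational(2666688, 113)) = Mul(-4503, Rational(2666688, 113)) = Rational(-12008096064, 113)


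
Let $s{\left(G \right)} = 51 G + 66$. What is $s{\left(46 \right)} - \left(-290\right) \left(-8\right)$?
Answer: $92$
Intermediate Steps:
$s{\left(G \right)} = 66 + 51 G$
$s{\left(46 \right)} - \left(-290\right) \left(-8\right) = \left(66 + 51 \cdot 46\right) - \left(-290\right) \left(-8\right) = \left(66 + 2346\right) - 2320 = 2412 - 2320 = 92$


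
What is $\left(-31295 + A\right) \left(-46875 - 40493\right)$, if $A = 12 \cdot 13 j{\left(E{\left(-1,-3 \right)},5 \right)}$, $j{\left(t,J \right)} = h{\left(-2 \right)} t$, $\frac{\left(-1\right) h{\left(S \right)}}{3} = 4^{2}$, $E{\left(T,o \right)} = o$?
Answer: $771546808$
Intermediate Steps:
$h{\left(S \right)} = -48$ ($h{\left(S \right)} = - 3 \cdot 4^{2} = \left(-3\right) 16 = -48$)
$j{\left(t,J \right)} = - 48 t$
$A = 22464$ ($A = 12 \cdot 13 \left(\left(-48\right) \left(-3\right)\right) = 156 \cdot 144 = 22464$)
$\left(-31295 + A\right) \left(-46875 - 40493\right) = \left(-31295 + 22464\right) \left(-46875 - 40493\right) = \left(-8831\right) \left(-87368\right) = 771546808$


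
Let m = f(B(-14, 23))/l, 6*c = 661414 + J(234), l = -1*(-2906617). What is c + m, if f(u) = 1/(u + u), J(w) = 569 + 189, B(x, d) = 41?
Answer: 26303965359029/238342594 ≈ 1.1036e+5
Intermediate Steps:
J(w) = 758
l = 2906617
f(u) = 1/(2*u)
c = 110362 (c = (661414 + 758)/6 = (⅙)*662172 = 110362)
m = 1/238342594 (m = ((½)/41)/2906617 = ((½)*(1/41))*(1/2906617) = (1/82)*(1/2906617) = 1/238342594 ≈ 4.1956e-9)
c + m = 110362 + 1/238342594 = 26303965359029/238342594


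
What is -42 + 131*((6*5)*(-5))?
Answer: -19692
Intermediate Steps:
-42 + 131*((6*5)*(-5)) = -42 + 131*(30*(-5)) = -42 + 131*(-150) = -42 - 19650 = -19692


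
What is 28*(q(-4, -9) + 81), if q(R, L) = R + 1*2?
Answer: 2212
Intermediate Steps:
q(R, L) = 2 + R (q(R, L) = R + 2 = 2 + R)
28*(q(-4, -9) + 81) = 28*((2 - 4) + 81) = 28*(-2 + 81) = 28*79 = 2212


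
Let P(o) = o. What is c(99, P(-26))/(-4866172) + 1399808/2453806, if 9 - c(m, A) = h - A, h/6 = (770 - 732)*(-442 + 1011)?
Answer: 3565042684835/5970321025316 ≈ 0.59713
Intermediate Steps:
h = 129732 (h = 6*((770 - 732)*(-442 + 1011)) = 6*(38*569) = 6*21622 = 129732)
c(m, A) = -129723 + A (c(m, A) = 9 - (129732 - A) = 9 + (-129732 + A) = -129723 + A)
c(99, P(-26))/(-4866172) + 1399808/2453806 = (-129723 - 26)/(-4866172) + 1399808/2453806 = -129749*(-1/4866172) + 1399808*(1/2453806) = 129749/4866172 + 699904/1226903 = 3565042684835/5970321025316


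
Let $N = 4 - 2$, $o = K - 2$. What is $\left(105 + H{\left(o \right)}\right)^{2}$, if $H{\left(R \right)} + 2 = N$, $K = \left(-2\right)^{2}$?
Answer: $11025$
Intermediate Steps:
$K = 4$
$o = 2$ ($o = 4 - 2 = 2$)
$N = 2$ ($N = 4 - 2 = 2$)
$H{\left(R \right)} = 0$ ($H{\left(R \right)} = -2 + 2 = 0$)
$\left(105 + H{\left(o \right)}\right)^{2} = \left(105 + 0\right)^{2} = 105^{2} = 11025$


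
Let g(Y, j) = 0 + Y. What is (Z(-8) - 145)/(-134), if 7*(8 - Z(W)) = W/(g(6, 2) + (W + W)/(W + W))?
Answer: 6705/6566 ≈ 1.0212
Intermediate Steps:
g(Y, j) = Y
Z(W) = 8 - W/49 (Z(W) = 8 - W/(7*(6 + (W + W)/(W + W))) = 8 - W/(7*(6 + (2*W)/((2*W)))) = 8 - W/(7*(6 + (2*W)*(1/(2*W)))) = 8 - W/(7*(6 + 1)) = 8 - W/(7*7) = 8 - W/49)
(Z(-8) - 145)/(-134) = ((8 - 1/49*(-8)) - 145)/(-134) = ((8 + 8/49) - 145)*(-1/134) = (400/49 - 145)*(-1/134) = -6705/49*(-1/134) = 6705/6566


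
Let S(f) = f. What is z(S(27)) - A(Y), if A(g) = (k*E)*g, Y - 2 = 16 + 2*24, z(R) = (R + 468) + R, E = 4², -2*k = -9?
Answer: -4230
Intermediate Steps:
k = 9/2 (k = -½*(-9) = 9/2 ≈ 4.5000)
E = 16
z(R) = 468 + 2*R (z(R) = (468 + R) + R = 468 + 2*R)
Y = 66 (Y = 2 + (16 + 2*24) = 2 + (16 + 48) = 2 + 64 = 66)
A(g) = 72*g (A(g) = ((9/2)*16)*g = 72*g)
z(S(27)) - A(Y) = (468 + 2*27) - 72*66 = (468 + 54) - 1*4752 = 522 - 4752 = -4230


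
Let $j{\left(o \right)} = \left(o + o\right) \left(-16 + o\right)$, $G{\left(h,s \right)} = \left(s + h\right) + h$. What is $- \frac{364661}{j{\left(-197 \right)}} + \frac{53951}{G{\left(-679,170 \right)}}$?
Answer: $- \frac{826815515}{16616556} \approx -49.759$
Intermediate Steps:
$G{\left(h,s \right)} = s + 2 h$ ($G{\left(h,s \right)} = \left(h + s\right) + h = s + 2 h$)
$j{\left(o \right)} = 2 o \left(-16 + o\right)$
$- \frac{364661}{j{\left(-197 \right)}} + \frac{53951}{G{\left(-679,170 \right)}} = - \frac{364661}{2 \left(-197\right) \left(-16 - 197\right)} + \frac{53951}{170 + 2 \left(-679\right)} = - \frac{364661}{2 \left(-197\right) \left(-213\right)} + \frac{53951}{170 - 1358} = - \frac{364661}{83922} + \frac{53951}{-1188} = \left(-364661\right) \frac{1}{83922} + 53951 \left(- \frac{1}{1188}\right) = - \frac{364661}{83922} - \frac{53951}{1188} = - \frac{826815515}{16616556}$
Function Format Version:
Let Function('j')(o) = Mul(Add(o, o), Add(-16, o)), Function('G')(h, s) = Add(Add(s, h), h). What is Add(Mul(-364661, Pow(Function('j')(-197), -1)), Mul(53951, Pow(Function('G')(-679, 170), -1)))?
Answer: Rational(-826815515, 16616556) ≈ -49.759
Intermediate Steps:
Function('G')(h, s) = Add(s, Mul(2, h)) (Function('G')(h, s) = Add(Add(h, s), h) = Add(s, Mul(2, h)))
Function('j')(o) = Mul(2, o, Add(-16, o)) (Function('j')(o) = Mul(Mul(2, o), Add(-16, o)) = Mul(2, o, Add(-16, o)))
Add(Mul(-364661, Pow(Function('j')(-197), -1)), Mul(53951, Pow(Function('G')(-679, 170), -1))) = Add(Mul(-364661, Pow(Mul(2, -197, Add(-16, -197)), -1)), Mul(53951, Pow(Add(170, Mul(2, -679)), -1))) = Add(Mul(-364661, Pow(Mul(2, -197, -213), -1)), Mul(53951, Pow(Add(170, -1358), -1))) = Add(Mul(-364661, Pow(83922, -1)), Mul(53951, Pow(-1188, -1))) = Add(Mul(-364661, Rational(1, 83922)), Mul(53951, Rational(-1, 1188))) = Add(Rational(-364661, 83922), Rational(-53951, 1188)) = Rational(-826815515, 16616556)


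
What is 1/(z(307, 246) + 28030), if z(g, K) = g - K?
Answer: 1/28091 ≈ 3.5599e-5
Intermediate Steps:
1/(z(307, 246) + 28030) = 1/((307 - 1*246) + 28030) = 1/((307 - 246) + 28030) = 1/(61 + 28030) = 1/28091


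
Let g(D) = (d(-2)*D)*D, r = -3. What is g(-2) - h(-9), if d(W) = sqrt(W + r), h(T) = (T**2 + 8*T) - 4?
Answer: -5 + 4*I*sqrt(5) ≈ -5.0 + 8.9443*I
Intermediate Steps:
h(T) = -4 + T**2 + 8*T
d(W) = sqrt(-3 + W) (d(W) = sqrt(W - 3) = sqrt(-3 + W))
g(D) = I*sqrt(5)*D**2 (g(D) = (sqrt(-3 - 2)*D)*D = (sqrt(-5)*D)*D = ((I*sqrt(5))*D)*D = (I*D*sqrt(5))*D = I*sqrt(5)*D**2)
g(-2) - h(-9) = I*sqrt(5)*(-2)**2 - (-4 + (-9)**2 + 8*(-9)) = I*sqrt(5)*4 - (-4 + 81 - 72) = 4*I*sqrt(5) - 1*5 = 4*I*sqrt(5) - 5 = -5 + 4*I*sqrt(5)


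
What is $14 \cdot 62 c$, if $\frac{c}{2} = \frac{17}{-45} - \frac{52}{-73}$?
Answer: $\frac{1907864}{3285} \approx 580.78$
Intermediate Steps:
$c = \frac{2198}{3285}$ ($c = 2 \left(\frac{17}{-45} - \frac{52}{-73}\right) = 2 \left(17 \left(- \frac{1}{45}\right) - - \frac{52}{73}\right) = 2 \left(- \frac{17}{45} + \frac{52}{73}\right) = 2 \cdot \frac{1099}{3285} = \frac{2198}{3285} \approx 0.6691$)
$14 \cdot 62 c = 14 \cdot 62 \cdot \frac{2198}{3285} = 868 \cdot \frac{2198}{3285} = \frac{1907864}{3285}$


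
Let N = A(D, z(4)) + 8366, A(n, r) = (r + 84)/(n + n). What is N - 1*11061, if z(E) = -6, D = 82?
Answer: -220951/82 ≈ -2694.5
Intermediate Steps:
A(n, r) = (84 + r)/(2*n) (A(n, r) = (84 + r)/((2*n)) = (84 + r)*(1/(2*n)) = (84 + r)/(2*n))
N = 686051/82 (N = (1/2)*(84 - 6)/82 + 8366 = (1/2)*(1/82)*78 + 8366 = 39/82 + 8366 = 686051/82 ≈ 8366.5)
N - 1*11061 = 686051/82 - 1*11061 = 686051/82 - 11061 = -220951/82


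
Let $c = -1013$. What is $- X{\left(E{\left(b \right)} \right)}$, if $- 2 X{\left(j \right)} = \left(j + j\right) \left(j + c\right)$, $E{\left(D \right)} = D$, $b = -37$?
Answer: $38850$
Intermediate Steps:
$X{\left(j \right)} = - j \left(-1013 + j\right)$ ($X{\left(j \right)} = - \frac{\left(j + j\right) \left(j - 1013\right)}{2} = - \frac{2 j \left(-1013 + j\right)}{2} = - j \left(-1013 + j\right)$)
$- X{\left(E{\left(b \right)} \right)} = - \left(-37\right) \left(1013 - -37\right) = - \left(-37\right) \left(1013 + 37\right) = - \left(-37\right) 1050 = \left(-1\right) \left(-38850\right) = 38850$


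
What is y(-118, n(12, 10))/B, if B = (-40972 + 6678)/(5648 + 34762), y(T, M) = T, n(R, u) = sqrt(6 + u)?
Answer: 2384190/17147 ≈ 139.04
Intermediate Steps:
B = -17147/20205 (B = -34294/40410 = -34294*1/40410 = -17147/20205 ≈ -0.84865)
y(-118, n(12, 10))/B = -118/(-17147/20205) = -118*(-20205/17147) = 2384190/17147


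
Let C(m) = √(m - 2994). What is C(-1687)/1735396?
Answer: I*√4681/1735396 ≈ 3.9425e-5*I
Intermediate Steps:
C(m) = √(-2994 + m)
C(-1687)/1735396 = √(-2994 - 1687)/1735396 = √(-4681)*(1/1735396) = (I*√4681)*(1/1735396) = I*√4681/1735396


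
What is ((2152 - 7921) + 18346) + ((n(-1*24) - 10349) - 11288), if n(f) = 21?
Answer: -9039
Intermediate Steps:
((2152 - 7921) + 18346) + ((n(-1*24) - 10349) - 11288) = ((2152 - 7921) + 18346) + ((21 - 10349) - 11288) = (-5769 + 18346) + (-10328 - 11288) = 12577 - 21616 = -9039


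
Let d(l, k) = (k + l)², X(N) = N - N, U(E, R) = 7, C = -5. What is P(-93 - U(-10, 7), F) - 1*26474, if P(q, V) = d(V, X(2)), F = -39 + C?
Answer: -24538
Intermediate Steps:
F = -44 (F = -39 - 5 = -44)
X(N) = 0
P(q, V) = V² (P(q, V) = (0 + V)² = V²)
P(-93 - U(-10, 7), F) - 1*26474 = (-44)² - 1*26474 = 1936 - 26474 = -24538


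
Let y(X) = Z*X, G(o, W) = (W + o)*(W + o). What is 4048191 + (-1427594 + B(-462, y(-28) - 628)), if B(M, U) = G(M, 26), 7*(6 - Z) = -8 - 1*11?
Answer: 2810693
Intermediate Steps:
G(o, W) = (W + o)²
Z = 61/7 (Z = 6 - (-8 - 1*11)/7 = 6 - (-8 - 11)/7 = 6 - ⅐*(-19) = 6 + 19/7 = 61/7 ≈ 8.7143)
y(X) = 61*X/7
B(M, U) = (26 + M)²
4048191 + (-1427594 + B(-462, y(-28) - 628)) = 4048191 + (-1427594 + (26 - 462)²) = 4048191 + (-1427594 + (-436)²) = 4048191 + (-1427594 + 190096) = 4048191 - 1237498 = 2810693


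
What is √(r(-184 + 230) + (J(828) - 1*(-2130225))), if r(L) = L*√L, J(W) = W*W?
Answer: √(2815809 + 46*√46) ≈ 1678.1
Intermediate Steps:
J(W) = W²
r(L) = L^(3/2)
√(r(-184 + 230) + (J(828) - 1*(-2130225))) = √((-184 + 230)^(3/2) + (828² - 1*(-2130225))) = √(46^(3/2) + (685584 + 2130225)) = √(46*√46 + 2815809) = √(2815809 + 46*√46)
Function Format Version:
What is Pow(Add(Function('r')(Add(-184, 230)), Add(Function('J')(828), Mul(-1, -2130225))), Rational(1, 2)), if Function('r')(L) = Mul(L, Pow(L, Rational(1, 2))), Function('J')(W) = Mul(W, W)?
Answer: Pow(Add(2815809, Mul(46, Pow(46, Rational(1, 2)))), Rational(1, 2)) ≈ 1678.1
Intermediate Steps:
Function('J')(W) = Pow(W, 2)
Function('r')(L) = Pow(L, Rational(3, 2))
Pow(Add(Function('r')(Add(-184, 230)), Add(Function('J')(828), Mul(-1, -2130225))), Rational(1, 2)) = Pow(Add(Pow(Add(-184, 230), Rational(3, 2)), Add(Pow(828, 2), Mul(-1, -2130225))), Rational(1, 2)) = Pow(Add(Pow(46, Rational(3, 2)), Add(685584, 2130225)), Rational(1, 2)) = Pow(Add(Mul(46, Pow(46, Rational(1, 2))), 2815809), Rational(1, 2)) = Pow(Add(2815809, Mul(46, Pow(46, Rational(1, 2)))), Rational(1, 2))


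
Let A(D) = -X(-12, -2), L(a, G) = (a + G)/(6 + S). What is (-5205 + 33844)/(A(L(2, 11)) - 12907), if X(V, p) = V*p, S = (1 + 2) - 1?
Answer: -28639/12931 ≈ -2.2148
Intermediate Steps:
S = 2 (S = 3 - 1 = 2)
L(a, G) = G/8 + a/8 (L(a, G) = (a + G)/(6 + 2) = (G + a)/8 = (G + a)*(⅛) = G/8 + a/8)
A(D) = -24 (A(D) = -(-12)*(-2) = -1*24 = -24)
(-5205 + 33844)/(A(L(2, 11)) - 12907) = (-5205 + 33844)/(-24 - 12907) = 28639/(-12931) = 28639*(-1/12931) = -28639/12931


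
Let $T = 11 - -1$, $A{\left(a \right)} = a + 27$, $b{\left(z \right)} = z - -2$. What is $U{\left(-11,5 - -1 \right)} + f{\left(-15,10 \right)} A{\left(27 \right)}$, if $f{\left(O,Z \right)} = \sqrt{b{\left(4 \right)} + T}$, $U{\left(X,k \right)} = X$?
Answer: $-11 + 162 \sqrt{2} \approx 218.1$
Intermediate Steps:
$b{\left(z \right)} = 2 + z$ ($b{\left(z \right)} = z + 2 = 2 + z$)
$A{\left(a \right)} = 27 + a$
$T = 12$ ($T = 11 + 1 = 12$)
$f{\left(O,Z \right)} = 3 \sqrt{2}$ ($f{\left(O,Z \right)} = \sqrt{\left(2 + 4\right) + 12} = \sqrt{6 + 12} = \sqrt{18} = 3 \sqrt{2}$)
$U{\left(-11,5 - -1 \right)} + f{\left(-15,10 \right)} A{\left(27 \right)} = -11 + 3 \sqrt{2} \left(27 + 27\right) = -11 + 3 \sqrt{2} \cdot 54 = -11 + 162 \sqrt{2}$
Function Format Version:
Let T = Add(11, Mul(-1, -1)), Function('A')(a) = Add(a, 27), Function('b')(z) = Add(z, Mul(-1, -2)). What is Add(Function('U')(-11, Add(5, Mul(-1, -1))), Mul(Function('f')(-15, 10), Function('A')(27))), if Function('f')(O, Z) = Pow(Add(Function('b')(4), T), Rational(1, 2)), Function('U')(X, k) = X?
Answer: Add(-11, Mul(162, Pow(2, Rational(1, 2)))) ≈ 218.10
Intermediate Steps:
Function('b')(z) = Add(2, z) (Function('b')(z) = Add(z, 2) = Add(2, z))
Function('A')(a) = Add(27, a)
T = 12 (T = Add(11, 1) = 12)
Function('f')(O, Z) = Mul(3, Pow(2, Rational(1, 2))) (Function('f')(O, Z) = Pow(Add(Add(2, 4), 12), Rational(1, 2)) = Pow(Add(6, 12), Rational(1, 2)) = Pow(18, Rational(1, 2)) = Mul(3, Pow(2, Rational(1, 2))))
Add(Function('U')(-11, Add(5, Mul(-1, -1))), Mul(Function('f')(-15, 10), Function('A')(27))) = Add(-11, Mul(Mul(3, Pow(2, Rational(1, 2))), Add(27, 27))) = Add(-11, Mul(Mul(3, Pow(2, Rational(1, 2))), 54)) = Add(-11, Mul(162, Pow(2, Rational(1, 2))))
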